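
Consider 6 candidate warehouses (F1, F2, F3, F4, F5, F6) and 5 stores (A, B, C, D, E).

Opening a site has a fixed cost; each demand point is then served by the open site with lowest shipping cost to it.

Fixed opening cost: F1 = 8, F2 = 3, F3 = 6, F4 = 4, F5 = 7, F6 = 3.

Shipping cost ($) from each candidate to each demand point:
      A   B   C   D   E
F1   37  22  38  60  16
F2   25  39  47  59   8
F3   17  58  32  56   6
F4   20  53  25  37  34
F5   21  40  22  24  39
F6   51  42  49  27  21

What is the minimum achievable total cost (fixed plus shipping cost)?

Open {F1, F3, F5}: assign each demand point to its cheapest open site.
  A→F3 17, B→F1 22, C→F5 22, D→F5 24, E→F3 6
  shipping cost 91, fixed 21 → total 112.
Compare {F1, F2, F5}: shipping cost 97 + fixed 18 = 115.
Compare {F1, F2, F3, F5}: shipping cost 91 + fixed 24 = 115.
Compare {F1, F3, F5, F6}: shipping cost 91 + fixed 24 = 115.
All other subsets cost ≥ 115. Minimum total cost: 112.

112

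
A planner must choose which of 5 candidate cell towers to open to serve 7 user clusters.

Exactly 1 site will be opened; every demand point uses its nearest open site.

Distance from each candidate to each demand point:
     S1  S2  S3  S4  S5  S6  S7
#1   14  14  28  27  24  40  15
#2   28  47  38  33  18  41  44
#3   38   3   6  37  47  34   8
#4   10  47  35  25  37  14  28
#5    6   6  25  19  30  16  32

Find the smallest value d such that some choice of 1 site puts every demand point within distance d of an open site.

Open {#5}.
  Farthest demand point is S7 at distance 32 (to #5); all others are ≤ 32.
With {#1} the worst case is 40.
With {#2} the worst case is 47.
No size-1 selection achieves below 32.

32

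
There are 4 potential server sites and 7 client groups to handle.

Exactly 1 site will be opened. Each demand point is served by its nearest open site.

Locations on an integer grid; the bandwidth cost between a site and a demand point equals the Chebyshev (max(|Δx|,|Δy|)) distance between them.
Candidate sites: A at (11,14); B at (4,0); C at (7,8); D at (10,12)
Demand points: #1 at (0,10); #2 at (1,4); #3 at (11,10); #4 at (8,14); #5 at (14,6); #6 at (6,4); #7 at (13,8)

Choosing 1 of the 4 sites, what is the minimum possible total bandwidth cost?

Open {C}.
  #1→C 7, #2→C 6, #3→C 4, #4→C 6, #5→C 7, #6→C 4, #7→C 6  ⇒ total 40.
Compare {D}: total 41.
Compare {A}: total 52.
No size-1 selection does better; minimum is 40.

40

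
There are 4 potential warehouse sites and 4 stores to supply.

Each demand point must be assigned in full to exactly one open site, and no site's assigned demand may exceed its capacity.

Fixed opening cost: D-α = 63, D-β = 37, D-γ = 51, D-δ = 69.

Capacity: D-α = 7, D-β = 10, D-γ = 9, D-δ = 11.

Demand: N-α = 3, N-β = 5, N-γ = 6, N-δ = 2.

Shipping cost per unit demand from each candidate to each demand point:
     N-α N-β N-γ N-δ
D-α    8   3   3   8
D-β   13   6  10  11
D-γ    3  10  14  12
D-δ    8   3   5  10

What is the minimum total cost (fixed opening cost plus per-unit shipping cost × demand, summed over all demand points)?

Open {D-γ, D-δ}; cheapest assignment that respects the capacities:
  D-γ (cap 9, load 5): N-α, N-δ — cost 3×3 + 2×12 = 33
  D-δ (cap 11, load 11): N-β, N-γ — cost 5×3 + 6×5 = 45
  Shipping 78, fixed 120 → total 198.
  Any other capacity-feasible assignment to {D-γ, D-δ} ships for at least 78.
Compare {D-α, D-β}: its best feasible assignment gives total 209.
Compare {D-α, D-δ}: its best feasible assignment gives total 209.
Every other set of open sites that can feasibly serve all demand totals ≥ 209 even under its best assignment. Minimum: 198.

198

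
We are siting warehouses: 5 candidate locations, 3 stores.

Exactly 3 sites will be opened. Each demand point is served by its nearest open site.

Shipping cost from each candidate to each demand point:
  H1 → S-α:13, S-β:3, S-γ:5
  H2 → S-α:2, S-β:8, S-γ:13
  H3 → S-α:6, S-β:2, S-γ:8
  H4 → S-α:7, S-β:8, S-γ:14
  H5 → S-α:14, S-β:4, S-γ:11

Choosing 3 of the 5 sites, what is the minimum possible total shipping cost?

9

Open {H1, H2, H3}.
  S-α→H2 2, S-β→H3 2, S-γ→H1 5  ⇒ total 9.
Compare {H1, H2, H4}: total 10.
Compare {H1, H2, H5}: total 10.
No size-3 selection does better; minimum is 9.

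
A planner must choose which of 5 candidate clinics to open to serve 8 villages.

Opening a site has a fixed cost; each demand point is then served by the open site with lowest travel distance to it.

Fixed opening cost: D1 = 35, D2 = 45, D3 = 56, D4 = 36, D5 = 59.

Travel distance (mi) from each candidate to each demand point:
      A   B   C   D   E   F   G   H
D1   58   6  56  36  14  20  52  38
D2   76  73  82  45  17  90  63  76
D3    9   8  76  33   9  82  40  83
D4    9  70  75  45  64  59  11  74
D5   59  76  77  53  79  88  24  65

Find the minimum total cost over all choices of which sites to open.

Open {D1, D4}: assign each demand point to its cheapest open site.
  A→D4 9, B→D1 6, C→D1 56, D→D1 36, E→D1 14, F→D1 20, G→D4 11, H→D1 38
  travel distance 190, fixed 71 → total 261.
Compare {D1, D3}: travel distance 211 + fixed 91 = 302.
Compare {D1, D2, D4}: travel distance 190 + fixed 116 = 306.
Compare {D1, D3, D4}: travel distance 182 + fixed 127 = 309.
All other subsets cost ≥ 302. Minimum total cost: 261.

261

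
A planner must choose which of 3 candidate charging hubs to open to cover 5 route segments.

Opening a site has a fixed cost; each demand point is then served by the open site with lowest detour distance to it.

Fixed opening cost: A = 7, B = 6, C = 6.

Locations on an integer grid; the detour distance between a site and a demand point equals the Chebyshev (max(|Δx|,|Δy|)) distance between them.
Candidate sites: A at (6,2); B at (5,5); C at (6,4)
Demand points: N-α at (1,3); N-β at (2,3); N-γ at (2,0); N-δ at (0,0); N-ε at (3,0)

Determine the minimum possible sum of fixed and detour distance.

28

Open {B}: assign each demand point to its cheapest open site.
  N-α→B 4, N-β→B 3, N-γ→B 5, N-δ→B 5, N-ε→B 5
  detour distance 22, fixed 6 → total 28.
Compare {A}: detour distance 22 + fixed 7 = 29.
Compare {C}: detour distance 23 + fixed 6 = 29.
Compare {A, B}: detour distance 19 + fixed 13 = 32.
All other subsets cost ≥ 29. Minimum total cost: 28.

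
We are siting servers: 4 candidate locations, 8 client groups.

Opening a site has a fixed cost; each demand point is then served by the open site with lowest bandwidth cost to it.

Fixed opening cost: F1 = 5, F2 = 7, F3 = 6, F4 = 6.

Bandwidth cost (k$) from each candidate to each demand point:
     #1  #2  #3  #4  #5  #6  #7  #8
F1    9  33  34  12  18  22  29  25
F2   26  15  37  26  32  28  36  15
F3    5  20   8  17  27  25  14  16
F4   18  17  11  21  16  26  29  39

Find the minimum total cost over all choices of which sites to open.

Open {F1, F3}: assign each demand point to its cheapest open site.
  #1→F3 5, #2→F3 20, #3→F3 8, #4→F1 12, #5→F1 18, #6→F1 22, #7→F3 14, #8→F3 16
  bandwidth cost 115, fixed 11 → total 126.
Compare {F1, F2, F3}: bandwidth cost 109 + fixed 18 = 127.
Compare {F1, F3, F4}: bandwidth cost 110 + fixed 17 = 127.
Compare {F3, F4}: bandwidth cost 118 + fixed 12 = 130.
All other subsets cost ≥ 127. Minimum total cost: 126.

126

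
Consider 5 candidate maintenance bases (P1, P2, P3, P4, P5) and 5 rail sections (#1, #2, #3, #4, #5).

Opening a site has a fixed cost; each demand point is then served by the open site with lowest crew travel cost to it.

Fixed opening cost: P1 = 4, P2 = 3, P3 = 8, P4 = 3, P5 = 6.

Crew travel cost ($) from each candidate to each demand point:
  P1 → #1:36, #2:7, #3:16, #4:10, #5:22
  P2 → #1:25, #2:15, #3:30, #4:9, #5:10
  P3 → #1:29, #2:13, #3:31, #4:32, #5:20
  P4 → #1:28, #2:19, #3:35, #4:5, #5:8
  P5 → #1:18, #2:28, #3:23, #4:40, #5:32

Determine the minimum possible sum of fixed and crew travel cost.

Open {P1, P4, P5}: assign each demand point to its cheapest open site.
  #1→P5 18, #2→P1 7, #3→P1 16, #4→P4 5, #5→P4 8
  crew travel cost 54, fixed 13 → total 67.
Compare {P1, P2, P4, P5}: crew travel cost 54 + fixed 16 = 70.
Compare {P1, P4}: crew travel cost 64 + fixed 7 = 71.
Compare {P1, P2, P4}: crew travel cost 61 + fixed 10 = 71.
All other subsets cost ≥ 70. Minimum total cost: 67.

67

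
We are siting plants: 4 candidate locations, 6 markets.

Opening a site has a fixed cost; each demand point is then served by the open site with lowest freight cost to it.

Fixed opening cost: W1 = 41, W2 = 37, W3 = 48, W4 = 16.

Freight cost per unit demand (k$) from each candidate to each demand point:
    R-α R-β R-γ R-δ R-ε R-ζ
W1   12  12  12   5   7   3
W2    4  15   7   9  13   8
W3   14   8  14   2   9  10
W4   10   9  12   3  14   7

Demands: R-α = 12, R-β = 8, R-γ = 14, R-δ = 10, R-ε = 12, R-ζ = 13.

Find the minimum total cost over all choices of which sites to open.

465

Open {W1, W2, W4}: assign each demand point to its cheapest open site.
  R-α→W2 12×4=48, R-β→W4 8×9=72, R-γ→W2 14×7=98, R-δ→W4 10×3=30, R-ε→W1 12×7=84, R-ζ→W1 13×3=39
  freight cost 371, fixed 94 → total 465.
Compare {W1, W2, W3}: freight cost 353 + fixed 126 = 479.
Compare {W1, W2}: freight cost 415 + fixed 78 = 493.
Compare {W1, W2, W3, W4}: freight cost 353 + fixed 142 = 495.
All other subsets cost ≥ 479. Minimum total cost: 465.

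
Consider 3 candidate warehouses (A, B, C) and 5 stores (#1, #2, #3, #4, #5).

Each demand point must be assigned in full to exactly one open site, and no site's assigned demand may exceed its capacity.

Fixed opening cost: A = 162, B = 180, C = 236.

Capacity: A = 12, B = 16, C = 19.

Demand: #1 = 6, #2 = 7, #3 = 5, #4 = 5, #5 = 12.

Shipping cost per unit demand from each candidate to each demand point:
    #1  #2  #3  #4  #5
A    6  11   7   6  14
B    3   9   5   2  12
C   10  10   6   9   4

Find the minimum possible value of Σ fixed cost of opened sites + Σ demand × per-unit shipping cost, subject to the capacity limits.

587

Open {B, C}; cheapest assignment that respects the capacities:
  B (cap 16, load 16): #1, #3, #4 — cost 6×3 + 5×5 + 5×2 = 53
  C (cap 19, load 19): #2, #5 — cost 7×10 + 12×4 = 118
  Shipping 171, fixed 416 → total 587.
  Any other capacity-feasible assignment to {B, C} ships for at least 171.
Compare {A, B, C}: its best feasible assignment gives total 749.
Every other set of open sites that can feasibly serve all demand totals ≥ 749 even under its best assignment. Minimum: 587.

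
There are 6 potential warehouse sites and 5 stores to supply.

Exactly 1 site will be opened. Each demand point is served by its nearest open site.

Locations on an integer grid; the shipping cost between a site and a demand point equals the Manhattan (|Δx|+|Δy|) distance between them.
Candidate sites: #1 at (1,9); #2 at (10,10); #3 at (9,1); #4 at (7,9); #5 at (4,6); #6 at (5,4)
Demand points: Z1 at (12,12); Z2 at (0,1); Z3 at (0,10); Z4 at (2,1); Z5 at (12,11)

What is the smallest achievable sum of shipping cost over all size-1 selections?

Open {#1}.
  Z1→#1 14, Z2→#1 9, Z3→#1 2, Z4→#1 9, Z5→#1 13  ⇒ total 47.
Compare {#4}: total 51.
Compare {#5}: total 51.
No size-1 selection does better; minimum is 47.

47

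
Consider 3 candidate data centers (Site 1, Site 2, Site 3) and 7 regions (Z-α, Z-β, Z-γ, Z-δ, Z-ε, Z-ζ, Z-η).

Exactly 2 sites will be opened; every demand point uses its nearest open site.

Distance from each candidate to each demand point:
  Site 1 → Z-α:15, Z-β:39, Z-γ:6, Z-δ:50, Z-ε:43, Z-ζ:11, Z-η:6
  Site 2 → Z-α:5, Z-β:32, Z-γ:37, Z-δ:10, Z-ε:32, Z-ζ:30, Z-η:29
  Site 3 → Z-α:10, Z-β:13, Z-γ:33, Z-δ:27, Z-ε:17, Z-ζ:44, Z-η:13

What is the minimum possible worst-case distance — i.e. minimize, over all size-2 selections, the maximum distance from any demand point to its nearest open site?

Open {Site 1, Site 3}.
  Farthest demand point is Z-δ at distance 27 (to Site 3); all others are ≤ 27.
With {Site 1, Site 2} the worst case is 32.
With {Site 2, Site 3} the worst case is 33.
No size-2 selection achieves below 27.

27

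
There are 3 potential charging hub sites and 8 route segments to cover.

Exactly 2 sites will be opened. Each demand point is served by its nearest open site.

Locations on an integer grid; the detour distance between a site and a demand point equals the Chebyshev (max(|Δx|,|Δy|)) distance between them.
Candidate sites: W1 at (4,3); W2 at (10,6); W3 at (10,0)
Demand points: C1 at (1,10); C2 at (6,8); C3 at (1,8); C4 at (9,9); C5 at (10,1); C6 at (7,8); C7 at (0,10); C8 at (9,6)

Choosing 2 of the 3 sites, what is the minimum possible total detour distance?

35

Open {W1, W2}.
  C1→W1 7, C2→W2 4, C3→W1 5, C4→W2 3, C5→W2 5, C6→W2 3, C7→W1 7, C8→W2 1  ⇒ total 35.
Compare {W2, W3}: total 40.
Compare {W1, W3}: total 41.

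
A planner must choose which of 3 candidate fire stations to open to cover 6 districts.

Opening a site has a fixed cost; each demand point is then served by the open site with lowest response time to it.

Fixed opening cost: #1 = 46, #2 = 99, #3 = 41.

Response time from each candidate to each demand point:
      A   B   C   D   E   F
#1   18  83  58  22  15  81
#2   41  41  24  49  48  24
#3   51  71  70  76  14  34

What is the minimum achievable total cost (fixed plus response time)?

Open {#1, #2}: assign each demand point to its cheapest open site.
  A→#1 18, B→#2 41, C→#2 24, D→#1 22, E→#1 15, F→#2 24
  response time 144, fixed 145 → total 289.
Compare {#1, #3}: response time 217 + fixed 87 = 304.
Compare {#1}: response time 277 + fixed 46 = 323.
Compare {#2}: response time 227 + fixed 99 = 326.
All other subsets cost ≥ 304. Minimum total cost: 289.

289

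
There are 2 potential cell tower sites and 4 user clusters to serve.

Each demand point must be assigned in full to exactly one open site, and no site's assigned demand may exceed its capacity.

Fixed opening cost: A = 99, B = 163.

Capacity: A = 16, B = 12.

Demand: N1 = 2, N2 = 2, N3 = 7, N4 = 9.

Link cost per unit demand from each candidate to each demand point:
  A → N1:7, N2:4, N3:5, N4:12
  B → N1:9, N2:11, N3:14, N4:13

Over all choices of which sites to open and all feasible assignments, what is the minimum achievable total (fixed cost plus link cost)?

Open {A, B}; cheapest assignment that respects the capacities:
  A (cap 16, load 11): N1, N2, N3 — cost 2×7 + 2×4 + 7×5 = 57
  B (cap 12, load 9): N4 — cost 9×13 = 117
  Shipping 174, fixed 262 → total 436.
  Any other capacity-feasible assignment to {A, B} ships for at least 174.
Total demand is 20 and no other set of sites has combined capacity ≥ 20, so {A, B} is the only feasible choice of open sites. Minimum: 436.

436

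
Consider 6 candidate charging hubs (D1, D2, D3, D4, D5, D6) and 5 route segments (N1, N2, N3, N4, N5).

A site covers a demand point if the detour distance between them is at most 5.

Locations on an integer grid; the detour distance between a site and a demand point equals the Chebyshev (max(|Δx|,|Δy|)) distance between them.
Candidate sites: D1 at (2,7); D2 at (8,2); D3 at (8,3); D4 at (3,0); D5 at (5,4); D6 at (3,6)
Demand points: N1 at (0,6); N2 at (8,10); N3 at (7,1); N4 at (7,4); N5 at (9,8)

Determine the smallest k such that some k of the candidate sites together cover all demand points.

2

Coverage sets (demand points within 5 of each site):
  D1: {N1, N4}
  D2: {N3, N4}
  D3: {N3, N4, N5}
  D4: {N3, N4}
  D5: {N1, N3, N4, N5}
  D6: {N1, N2, N3, N4}
No single site covers all 5 demand points.
But {D3, D6} covers everything, so the minimum is 2.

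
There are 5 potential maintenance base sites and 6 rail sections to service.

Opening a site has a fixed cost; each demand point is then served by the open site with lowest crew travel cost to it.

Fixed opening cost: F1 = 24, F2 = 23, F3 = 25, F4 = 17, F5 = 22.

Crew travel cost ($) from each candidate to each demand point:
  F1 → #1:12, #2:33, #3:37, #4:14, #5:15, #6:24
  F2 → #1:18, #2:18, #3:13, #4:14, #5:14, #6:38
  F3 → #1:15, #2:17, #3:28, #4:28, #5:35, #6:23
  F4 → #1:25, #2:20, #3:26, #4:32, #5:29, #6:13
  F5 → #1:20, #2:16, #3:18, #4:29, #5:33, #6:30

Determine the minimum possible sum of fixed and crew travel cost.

130

Open {F2, F4}: assign each demand point to its cheapest open site.
  #1→F2 18, #2→F2 18, #3→F2 13, #4→F2 14, #5→F2 14, #6→F4 13
  crew travel cost 90, fixed 40 → total 130.
Compare {F2}: crew travel cost 115 + fixed 23 = 138.
Compare {F1, F4}: crew travel cost 100 + fixed 41 = 141.
Compare {F1, F2}: crew travel cost 95 + fixed 47 = 142.
All other subsets cost ≥ 138. Minimum total cost: 130.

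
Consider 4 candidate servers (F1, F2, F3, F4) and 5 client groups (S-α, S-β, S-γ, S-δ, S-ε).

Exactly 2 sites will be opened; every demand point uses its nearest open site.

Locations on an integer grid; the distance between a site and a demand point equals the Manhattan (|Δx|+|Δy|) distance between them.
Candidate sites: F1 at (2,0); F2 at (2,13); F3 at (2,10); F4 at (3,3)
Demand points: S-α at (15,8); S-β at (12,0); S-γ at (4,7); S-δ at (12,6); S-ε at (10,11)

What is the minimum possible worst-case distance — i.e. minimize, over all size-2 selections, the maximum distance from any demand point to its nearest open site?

Open {F1, F3}.
  Farthest demand point is S-α at distance 15 (to F3); all others are ≤ 15.
With {F3, F4} the worst case is 15.
With {F1, F4} the worst case is 17.
No size-2 selection achieves below 15.

15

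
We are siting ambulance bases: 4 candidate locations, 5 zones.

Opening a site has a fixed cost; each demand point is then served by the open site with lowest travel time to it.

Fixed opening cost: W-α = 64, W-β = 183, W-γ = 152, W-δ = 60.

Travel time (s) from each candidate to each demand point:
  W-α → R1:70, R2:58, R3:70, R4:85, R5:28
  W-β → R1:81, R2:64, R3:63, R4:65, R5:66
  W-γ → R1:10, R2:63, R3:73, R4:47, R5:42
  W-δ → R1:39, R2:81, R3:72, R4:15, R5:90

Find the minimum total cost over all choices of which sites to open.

334

Open {W-α, W-δ}: assign each demand point to its cheapest open site.
  R1→W-δ 39, R2→W-α 58, R3→W-α 70, R4→W-δ 15, R5→W-α 28
  travel time 210, fixed 124 → total 334.
Compare {W-δ}: travel time 297 + fixed 60 = 357.
Compare {W-α}: travel time 311 + fixed 64 = 375.
Compare {W-γ}: travel time 235 + fixed 152 = 387.
All other subsets cost ≥ 357. Minimum total cost: 334.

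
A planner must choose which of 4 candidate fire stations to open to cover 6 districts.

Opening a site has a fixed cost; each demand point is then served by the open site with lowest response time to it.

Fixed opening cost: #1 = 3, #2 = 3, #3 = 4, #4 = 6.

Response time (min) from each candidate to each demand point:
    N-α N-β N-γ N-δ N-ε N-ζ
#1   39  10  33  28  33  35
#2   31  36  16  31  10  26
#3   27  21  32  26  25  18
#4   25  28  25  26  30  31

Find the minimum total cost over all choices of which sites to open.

Open {#1, #2, #3}: assign each demand point to its cheapest open site.
  N-α→#3 27, N-β→#1 10, N-γ→#2 16, N-δ→#3 26, N-ε→#2 10, N-ζ→#3 18
  response time 107, fixed 10 → total 117.
Compare {#1, #2, #3, #4}: response time 105 + fixed 16 = 121.
Compare {#2, #3}: response time 118 + fixed 7 = 125.
Compare {#1, #2, #4}: response time 113 + fixed 12 = 125.
All other subsets cost ≥ 121. Minimum total cost: 117.

117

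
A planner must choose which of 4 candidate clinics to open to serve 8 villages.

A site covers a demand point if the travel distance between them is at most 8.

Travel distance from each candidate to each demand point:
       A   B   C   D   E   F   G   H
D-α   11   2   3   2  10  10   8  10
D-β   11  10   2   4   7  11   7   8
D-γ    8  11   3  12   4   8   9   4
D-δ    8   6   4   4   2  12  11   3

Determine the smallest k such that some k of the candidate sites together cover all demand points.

2

Coverage sets (demand points within 8 of each site):
  D-α: {B, C, D, G}
  D-β: {C, D, E, G, H}
  D-γ: {A, C, E, F, H}
  D-δ: {A, B, C, D, E, H}
No single site covers all 8 demand points.
But {D-α, D-γ} covers everything, so the minimum is 2.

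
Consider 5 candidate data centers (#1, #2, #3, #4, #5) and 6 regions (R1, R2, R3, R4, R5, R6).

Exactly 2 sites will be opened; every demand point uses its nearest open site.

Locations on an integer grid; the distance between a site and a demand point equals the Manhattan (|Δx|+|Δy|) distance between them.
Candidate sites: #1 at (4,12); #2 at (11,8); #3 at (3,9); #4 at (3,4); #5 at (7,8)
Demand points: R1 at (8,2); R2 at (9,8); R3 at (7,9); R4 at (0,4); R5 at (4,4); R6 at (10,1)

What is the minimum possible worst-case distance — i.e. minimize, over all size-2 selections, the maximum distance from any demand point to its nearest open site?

Open {#2, #4}.
  Farthest demand point is R6 at distance 8 (to #2); all others are ≤ 8.
With {#2, #3} the worst case is 9.
With {#1, #4} the worst case is 10.
No size-2 selection achieves below 8.

8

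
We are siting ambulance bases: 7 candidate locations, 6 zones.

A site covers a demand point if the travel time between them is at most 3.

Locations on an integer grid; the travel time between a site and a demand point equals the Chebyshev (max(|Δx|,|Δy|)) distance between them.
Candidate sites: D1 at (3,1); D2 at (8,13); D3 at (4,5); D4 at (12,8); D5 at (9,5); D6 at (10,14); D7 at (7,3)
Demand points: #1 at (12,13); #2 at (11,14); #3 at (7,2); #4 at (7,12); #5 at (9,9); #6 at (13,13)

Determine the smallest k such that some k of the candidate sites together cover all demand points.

3

Coverage sets (demand points within 3 of each site):
  D1: {}
  D2: {#2, #4}
  D3: {#3}
  D4: {#5}
  D5: {#3}
  D6: {#1, #2, #4, #6}
  D7: {#3}
No 2 sites suffice: every size-2 union leaves at least one demand point uncovered.
But {D3, D4, D6} covers everything, so the minimum is 3.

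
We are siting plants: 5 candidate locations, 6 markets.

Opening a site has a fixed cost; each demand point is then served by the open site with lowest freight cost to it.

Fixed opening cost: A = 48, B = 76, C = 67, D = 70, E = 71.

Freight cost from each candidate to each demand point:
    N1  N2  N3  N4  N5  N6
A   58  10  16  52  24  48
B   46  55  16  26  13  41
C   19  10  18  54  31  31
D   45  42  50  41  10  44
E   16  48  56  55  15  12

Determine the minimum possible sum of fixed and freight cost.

230

Open {C}: assign each demand point to its cheapest open site.
  N1→C 19, N2→C 10, N3→C 18, N4→C 54, N5→C 31, N6→C 31
  freight cost 163, fixed 67 → total 230.
Compare {A, E}: freight cost 121 + fixed 119 = 240.
Compare {A}: freight cost 208 + fixed 48 = 256.
Compare {B, C}: freight cost 115 + fixed 143 = 258.
All other subsets cost ≥ 240. Minimum total cost: 230.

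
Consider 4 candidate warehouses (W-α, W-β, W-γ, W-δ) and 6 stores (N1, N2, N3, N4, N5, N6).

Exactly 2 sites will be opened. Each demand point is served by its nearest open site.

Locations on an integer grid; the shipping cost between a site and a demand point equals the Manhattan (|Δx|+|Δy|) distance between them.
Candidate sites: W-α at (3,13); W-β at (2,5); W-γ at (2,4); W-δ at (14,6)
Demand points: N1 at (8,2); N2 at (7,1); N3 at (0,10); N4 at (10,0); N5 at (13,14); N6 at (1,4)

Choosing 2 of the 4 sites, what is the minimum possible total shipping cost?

44

Open {W-γ, W-δ}.
  N1→W-γ 8, N2→W-γ 8, N3→W-γ 8, N4→W-δ 10, N5→W-δ 9, N6→W-γ 1  ⇒ total 44.
Compare {W-α, W-γ}: total 46.
Compare {W-β, W-δ}: total 46.
No size-2 selection does better; minimum is 44.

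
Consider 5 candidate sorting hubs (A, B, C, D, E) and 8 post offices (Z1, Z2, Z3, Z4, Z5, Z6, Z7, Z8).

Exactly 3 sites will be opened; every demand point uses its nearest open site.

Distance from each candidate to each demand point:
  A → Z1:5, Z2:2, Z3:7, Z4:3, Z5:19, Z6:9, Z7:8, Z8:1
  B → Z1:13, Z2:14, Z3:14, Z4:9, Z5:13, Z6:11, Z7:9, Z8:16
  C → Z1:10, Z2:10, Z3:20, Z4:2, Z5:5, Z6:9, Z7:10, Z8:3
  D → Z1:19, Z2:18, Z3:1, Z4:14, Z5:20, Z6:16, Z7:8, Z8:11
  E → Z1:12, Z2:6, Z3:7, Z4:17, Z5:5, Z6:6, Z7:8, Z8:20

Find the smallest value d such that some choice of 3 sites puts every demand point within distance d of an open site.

8

Open {A, B, E}.
  Farthest demand point is Z7 at distance 8 (to A); all others are ≤ 8.
With {A, C, E} the worst case is 8.
With {A, D, E} the worst case is 8.
No size-3 selection achieves below 8.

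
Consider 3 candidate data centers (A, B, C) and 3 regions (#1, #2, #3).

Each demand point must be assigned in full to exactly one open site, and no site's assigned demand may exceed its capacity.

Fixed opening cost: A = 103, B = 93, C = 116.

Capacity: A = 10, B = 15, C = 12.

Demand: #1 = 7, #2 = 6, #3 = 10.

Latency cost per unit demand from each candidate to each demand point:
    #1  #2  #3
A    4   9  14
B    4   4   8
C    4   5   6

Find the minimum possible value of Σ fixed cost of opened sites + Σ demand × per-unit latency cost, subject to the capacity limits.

321

Open {B, C}; cheapest assignment that respects the capacities:
  B (cap 15, load 13): #1, #2 — cost 7×4 + 6×4 = 52
  C (cap 12, load 10): #3 — cost 10×6 = 60
  Shipping 112, fixed 209 → total 321.
  Any other capacity-feasible assignment to {B, C} ships for at least 112.
Compare {A, B}: its best feasible assignment gives total 388.
Compare {A, B, C}: its best feasible assignment gives total 424.
Every other set of open sites that can feasibly serve all demand totals ≥ 388 even under its best assignment. Minimum: 321.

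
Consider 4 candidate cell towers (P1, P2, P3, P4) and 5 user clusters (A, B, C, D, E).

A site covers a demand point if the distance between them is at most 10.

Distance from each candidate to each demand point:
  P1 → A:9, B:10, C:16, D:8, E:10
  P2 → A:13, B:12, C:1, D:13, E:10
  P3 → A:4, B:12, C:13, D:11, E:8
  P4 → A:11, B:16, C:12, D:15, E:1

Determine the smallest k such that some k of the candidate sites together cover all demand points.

Coverage sets (demand points within 10 of each site):
  P1: {A, B, D, E}
  P2: {C, E}
  P3: {A, E}
  P4: {E}
No single site covers all 5 demand points.
But {P1, P2} covers everything, so the minimum is 2.

2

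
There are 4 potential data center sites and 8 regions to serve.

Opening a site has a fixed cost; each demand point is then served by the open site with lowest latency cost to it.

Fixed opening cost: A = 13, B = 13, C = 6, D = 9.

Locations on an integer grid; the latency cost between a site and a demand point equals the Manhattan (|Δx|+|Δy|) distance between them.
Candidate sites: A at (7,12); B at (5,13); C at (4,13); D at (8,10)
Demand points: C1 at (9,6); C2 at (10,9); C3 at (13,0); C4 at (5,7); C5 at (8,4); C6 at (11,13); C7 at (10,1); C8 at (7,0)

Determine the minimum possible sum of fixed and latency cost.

72

Open {D}: assign each demand point to its cheapest open site.
  C1→D 5, C2→D 3, C3→D 15, C4→D 6, C5→D 6, C6→D 6, C7→D 11, C8→D 11
  latency cost 63, fixed 9 → total 72.
Compare {C, D}: latency cost 63 + fixed 15 = 78.
Compare {A, D}: latency cost 62 + fixed 22 = 84.
Compare {B, D}: latency cost 63 + fixed 22 = 85.
All other subsets cost ≥ 78. Minimum total cost: 72.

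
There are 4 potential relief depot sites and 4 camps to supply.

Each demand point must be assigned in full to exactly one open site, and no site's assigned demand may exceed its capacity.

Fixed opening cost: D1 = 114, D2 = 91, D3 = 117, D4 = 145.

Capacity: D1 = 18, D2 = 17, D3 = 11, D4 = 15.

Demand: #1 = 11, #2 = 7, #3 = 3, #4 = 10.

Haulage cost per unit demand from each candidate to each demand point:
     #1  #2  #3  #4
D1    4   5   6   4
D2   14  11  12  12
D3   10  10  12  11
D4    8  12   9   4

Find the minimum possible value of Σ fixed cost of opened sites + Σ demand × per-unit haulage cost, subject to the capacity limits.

Open {D1, D4}; cheapest assignment that respects the capacities:
  D1 (cap 18, load 18): #1, #2 — cost 11×4 + 7×5 = 79
  D4 (cap 15, load 13): #3, #4 — cost 3×9 + 10×4 = 67
  Shipping 146, fixed 259 → total 405.
  Any other capacity-feasible assignment to {D1, D4} ships for at least 146.
Compare {D1, D2}: its best feasible assignment gives total 440.
Compare {D1, D2, D4}: its best feasible assignment gives total 496.
Every other set of open sites that can feasibly serve all demand totals ≥ 440 even under its best assignment. Minimum: 405.

405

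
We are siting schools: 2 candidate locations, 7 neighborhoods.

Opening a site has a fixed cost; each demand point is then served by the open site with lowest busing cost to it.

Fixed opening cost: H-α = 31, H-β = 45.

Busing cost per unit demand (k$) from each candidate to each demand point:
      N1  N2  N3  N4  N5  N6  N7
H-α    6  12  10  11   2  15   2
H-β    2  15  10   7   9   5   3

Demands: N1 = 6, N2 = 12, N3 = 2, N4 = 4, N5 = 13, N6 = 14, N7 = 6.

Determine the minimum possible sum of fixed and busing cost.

Open {H-α, H-β}: assign each demand point to its cheapest open site.
  N1→H-β 6×2=12, N2→H-α 12×12=144, N3→H-α 2×10=20, N4→H-β 4×7=28, N5→H-α 13×2=26, N6→H-β 14×5=70, N7→H-α 6×2=12
  busing cost 312, fixed 76 → total 388.
Compare {H-β}: busing cost 445 + fixed 45 = 490.
Compare {H-α}: busing cost 492 + fixed 31 = 523.

388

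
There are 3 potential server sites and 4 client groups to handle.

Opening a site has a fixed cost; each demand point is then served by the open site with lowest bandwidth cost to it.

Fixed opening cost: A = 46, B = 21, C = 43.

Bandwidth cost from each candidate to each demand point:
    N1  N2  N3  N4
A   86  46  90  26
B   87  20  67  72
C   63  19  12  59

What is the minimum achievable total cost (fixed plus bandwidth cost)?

Open {C}: assign each demand point to its cheapest open site.
  N1→C 63, N2→C 19, N3→C 12, N4→C 59
  bandwidth cost 153, fixed 43 → total 196.
Compare {A, C}: bandwidth cost 120 + fixed 89 = 209.
Compare {B, C}: bandwidth cost 153 + fixed 64 = 217.
Compare {A, B, C}: bandwidth cost 120 + fixed 110 = 230.
All other subsets cost ≥ 209. Minimum total cost: 196.

196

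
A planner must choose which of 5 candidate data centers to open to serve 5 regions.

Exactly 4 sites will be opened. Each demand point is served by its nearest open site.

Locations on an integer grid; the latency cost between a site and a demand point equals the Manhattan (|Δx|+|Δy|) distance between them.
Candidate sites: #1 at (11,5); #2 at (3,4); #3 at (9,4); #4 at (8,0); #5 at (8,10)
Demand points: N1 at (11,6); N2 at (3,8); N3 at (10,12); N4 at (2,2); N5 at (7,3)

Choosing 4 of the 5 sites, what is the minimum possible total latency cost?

Open {#1, #2, #3, #5}.
  N1→#1 1, N2→#2 4, N3→#5 4, N4→#2 3, N5→#3 3  ⇒ total 15.
Compare {#1, #2, #4, #5}: total 16.
Compare {#2, #3, #4, #5}: total 18.
No size-4 selection does better; minimum is 15.

15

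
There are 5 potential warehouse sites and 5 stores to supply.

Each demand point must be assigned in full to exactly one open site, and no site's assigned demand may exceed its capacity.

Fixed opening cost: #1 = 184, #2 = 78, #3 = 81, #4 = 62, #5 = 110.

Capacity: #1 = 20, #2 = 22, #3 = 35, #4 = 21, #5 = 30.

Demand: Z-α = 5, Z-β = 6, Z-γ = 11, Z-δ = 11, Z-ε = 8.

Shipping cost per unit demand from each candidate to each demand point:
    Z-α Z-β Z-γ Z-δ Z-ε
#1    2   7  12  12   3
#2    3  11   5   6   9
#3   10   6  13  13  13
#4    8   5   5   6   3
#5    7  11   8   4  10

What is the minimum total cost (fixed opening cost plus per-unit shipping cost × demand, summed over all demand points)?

355

Open {#2, #4}; cheapest assignment that respects the capacities:
  #2 (cap 22, load 22): Z-γ, Z-δ — cost 11×5 + 11×6 = 121
  #4 (cap 21, load 19): Z-α, Z-β, Z-ε — cost 5×8 + 6×5 + 8×3 = 94
  Shipping 215, fixed 140 → total 355.
  Any other capacity-feasible assignment to {#2, #4} ships for at least 215.
Compare {#4, #5}: its best feasible assignment gives total 393.
Compare {#2, #3, #4}: its best feasible assignment gives total 417.
Every other set of open sites that can feasibly serve all demand totals ≥ 393 even under its best assignment. Minimum: 355.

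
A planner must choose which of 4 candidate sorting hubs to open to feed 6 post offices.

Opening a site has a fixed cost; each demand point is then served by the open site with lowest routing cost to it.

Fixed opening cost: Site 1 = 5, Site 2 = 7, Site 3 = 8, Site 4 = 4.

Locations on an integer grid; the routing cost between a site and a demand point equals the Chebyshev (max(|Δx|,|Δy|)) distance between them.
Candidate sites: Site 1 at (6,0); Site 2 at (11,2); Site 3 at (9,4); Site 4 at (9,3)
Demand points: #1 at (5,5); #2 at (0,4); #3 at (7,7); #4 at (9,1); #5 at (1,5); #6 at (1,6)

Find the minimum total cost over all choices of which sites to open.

Open {Site 1, Site 4}: assign each demand point to its cheapest open site.
  #1→Site 4 4, #2→Site 1 6, #3→Site 4 4, #4→Site 4 2, #5→Site 1 5, #6→Site 1 6
  routing cost 27, fixed 9 → total 36.
Compare {Site 1}: routing cost 32 + fixed 5 = 37.
Compare {Site 4}: routing cost 35 + fixed 4 = 39.
Compare {Site 1, Site 3}: routing cost 27 + fixed 13 = 40.
All other subsets cost ≥ 37. Minimum total cost: 36.

36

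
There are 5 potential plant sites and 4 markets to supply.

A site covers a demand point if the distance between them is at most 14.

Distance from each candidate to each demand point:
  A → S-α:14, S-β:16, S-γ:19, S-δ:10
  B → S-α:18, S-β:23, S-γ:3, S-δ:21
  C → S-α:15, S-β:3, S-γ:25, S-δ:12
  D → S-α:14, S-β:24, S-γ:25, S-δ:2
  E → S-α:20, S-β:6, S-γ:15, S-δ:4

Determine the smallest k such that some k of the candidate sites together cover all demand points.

Coverage sets (demand points within 14 of each site):
  A: {S-α, S-δ}
  B: {S-γ}
  C: {S-β, S-δ}
  D: {S-α, S-δ}
  E: {S-β, S-δ}
No 2 sites suffice: every size-2 union leaves at least one demand point uncovered.
But {A, B, C} covers everything, so the minimum is 3.

3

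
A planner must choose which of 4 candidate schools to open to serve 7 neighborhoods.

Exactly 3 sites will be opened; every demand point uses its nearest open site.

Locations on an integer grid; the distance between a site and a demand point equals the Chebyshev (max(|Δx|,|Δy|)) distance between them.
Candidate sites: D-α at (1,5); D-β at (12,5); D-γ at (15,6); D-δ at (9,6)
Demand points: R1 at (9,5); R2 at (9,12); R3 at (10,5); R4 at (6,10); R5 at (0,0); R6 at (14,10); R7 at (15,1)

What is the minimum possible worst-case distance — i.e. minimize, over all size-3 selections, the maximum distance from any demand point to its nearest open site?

6

Open {D-α, D-β, D-γ}.
  Farthest demand point is R2 at distance 6 (to D-γ); all others are ≤ 6.
With {D-α, D-β, D-δ} the worst case is 6.
With {D-α, D-γ, D-δ} the worst case is 6.
No size-3 selection achieves below 6.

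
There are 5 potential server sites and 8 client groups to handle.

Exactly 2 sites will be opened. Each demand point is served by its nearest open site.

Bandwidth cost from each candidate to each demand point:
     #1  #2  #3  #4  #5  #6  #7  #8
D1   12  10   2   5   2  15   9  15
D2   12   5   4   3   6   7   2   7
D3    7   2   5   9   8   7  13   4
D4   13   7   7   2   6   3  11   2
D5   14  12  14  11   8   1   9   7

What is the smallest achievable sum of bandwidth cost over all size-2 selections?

Open {D2, D3}.
  #1→D3 7, #2→D3 2, #3→D2 4, #4→D2 3, #5→D2 6, #6→D2 7, #7→D2 2, #8→D3 4  ⇒ total 35.
Compare {D2, D4}: total 36.
Compare {D1, D3}: total 38.
No size-2 selection does better; minimum is 35.

35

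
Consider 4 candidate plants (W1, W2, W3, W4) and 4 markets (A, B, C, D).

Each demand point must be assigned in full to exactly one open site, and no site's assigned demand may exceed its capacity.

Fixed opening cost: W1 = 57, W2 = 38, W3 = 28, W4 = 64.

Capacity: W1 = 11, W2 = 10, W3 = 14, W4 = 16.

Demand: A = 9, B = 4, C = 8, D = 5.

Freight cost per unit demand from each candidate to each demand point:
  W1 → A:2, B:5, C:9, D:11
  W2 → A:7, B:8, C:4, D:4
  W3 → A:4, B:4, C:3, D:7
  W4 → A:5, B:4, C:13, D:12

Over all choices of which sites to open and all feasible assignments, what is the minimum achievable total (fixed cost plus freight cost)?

201

Open {W1, W2, W3}; cheapest assignment that respects the capacities:
  W1 (cap 11, load 9): A — cost 9×2 = 18
  W2 (cap 10, load 5): D — cost 5×4 = 20
  W3 (cap 14, load 12): B, C — cost 4×4 + 8×3 = 40
  Shipping 78, fixed 123 → total 201.
  Any other capacity-feasible assignment to {W1, W2, W3} ships for at least 78.
Compare {W3, W4}: its best feasible assignment gives total 212.
Compare {W2, W3, W4}: its best feasible assignment gives total 235.
Every other set of open sites that can feasibly serve all demand totals ≥ 212 even under its best assignment. Minimum: 201.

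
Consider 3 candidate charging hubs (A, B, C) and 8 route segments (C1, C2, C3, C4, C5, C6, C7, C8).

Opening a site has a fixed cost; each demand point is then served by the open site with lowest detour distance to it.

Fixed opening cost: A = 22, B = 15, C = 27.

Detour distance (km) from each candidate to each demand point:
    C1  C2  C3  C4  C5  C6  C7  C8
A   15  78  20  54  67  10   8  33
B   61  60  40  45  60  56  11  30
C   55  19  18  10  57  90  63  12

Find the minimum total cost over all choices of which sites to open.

198

Open {A, C}: assign each demand point to its cheapest open site.
  C1→A 15, C2→C 19, C3→C 18, C4→C 10, C5→C 57, C6→A 10, C7→A 8, C8→C 12
  detour distance 149, fixed 49 → total 198.
Compare {A, B, C}: detour distance 149 + fixed 64 = 213.
Compare {B, C}: detour distance 238 + fixed 42 = 280.
Compare {A, B}: detour distance 248 + fixed 37 = 285.
All other subsets cost ≥ 213. Minimum total cost: 198.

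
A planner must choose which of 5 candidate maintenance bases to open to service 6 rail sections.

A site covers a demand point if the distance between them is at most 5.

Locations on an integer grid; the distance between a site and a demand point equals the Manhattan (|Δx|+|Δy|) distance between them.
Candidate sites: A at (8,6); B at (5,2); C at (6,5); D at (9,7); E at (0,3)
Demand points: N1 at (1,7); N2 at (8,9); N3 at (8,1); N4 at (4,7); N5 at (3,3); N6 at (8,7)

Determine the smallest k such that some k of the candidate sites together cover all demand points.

Coverage sets (demand points within 5 of each site):
  A: {N2, N3, N4, N6}
  B: {N3, N5}
  C: {N4, N5, N6}
  D: {N2, N4, N6}
  E: {N1, N5}
No single site covers all 6 demand points.
But {A, E} covers everything, so the minimum is 2.

2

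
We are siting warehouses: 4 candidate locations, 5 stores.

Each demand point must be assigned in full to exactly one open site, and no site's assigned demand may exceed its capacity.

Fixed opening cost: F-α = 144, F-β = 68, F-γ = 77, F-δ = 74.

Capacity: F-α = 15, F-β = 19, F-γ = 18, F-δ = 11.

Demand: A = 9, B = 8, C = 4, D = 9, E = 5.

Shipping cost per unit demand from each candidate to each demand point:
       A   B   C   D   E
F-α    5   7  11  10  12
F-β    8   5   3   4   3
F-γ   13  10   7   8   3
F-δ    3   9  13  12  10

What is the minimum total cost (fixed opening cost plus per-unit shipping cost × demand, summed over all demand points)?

Open {F-β, F-γ, F-δ}; cheapest assignment that respects the capacities:
  F-β (cap 19, load 17): B, D — cost 8×5 + 9×4 = 76
  F-γ (cap 18, load 9): C, E — cost 4×7 + 5×3 = 43
  F-δ (cap 11, load 9): A — cost 9×3 = 27
  Shipping 146, fixed 219 → total 365.
  Any other capacity-feasible assignment to {F-β, F-γ, F-δ} ships for at least 146.
Compare {F-β, F-γ}: its best feasible assignment gives total 372.
Compare {F-α, F-β, F-δ}: its best feasible assignment gives total 432.
Every other set of open sites that can feasibly serve all demand totals ≥ 372 even under its best assignment. Minimum: 365.

365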